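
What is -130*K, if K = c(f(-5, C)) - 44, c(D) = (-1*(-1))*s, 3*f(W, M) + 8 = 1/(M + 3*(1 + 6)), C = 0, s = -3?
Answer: 6110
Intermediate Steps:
f(W, M) = -8/3 + 1/(3*(21 + M)) (f(W, M) = -8/3 + 1/(3*(M + 3*(1 + 6))) = -8/3 + 1/(3*(M + 3*7)) = -8/3 + 1/(3*(M + 21)) = -8/3 + 1/(3*(21 + M)))
c(D) = -3 (c(D) = -1*(-1)*(-3) = 1*(-3) = -3)
K = -47 (K = -3 - 44 = -47)
-130*K = -130*(-47) = 6110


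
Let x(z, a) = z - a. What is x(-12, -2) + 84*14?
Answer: 1166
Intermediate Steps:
x(-12, -2) + 84*14 = (-12 - 1*(-2)) + 84*14 = (-12 + 2) + 1176 = -10 + 1176 = 1166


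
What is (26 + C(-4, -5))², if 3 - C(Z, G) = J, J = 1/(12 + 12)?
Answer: 483025/576 ≈ 838.58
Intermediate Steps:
J = 1/24 ≈ 0.041667
C(Z, G) = 71/24 (C(Z, G) = 3 - 1*1/24 = 3 - 1/24 = 71/24)
(26 + C(-4, -5))² = (26 + 71/24)² = (695/24)² = 483025/576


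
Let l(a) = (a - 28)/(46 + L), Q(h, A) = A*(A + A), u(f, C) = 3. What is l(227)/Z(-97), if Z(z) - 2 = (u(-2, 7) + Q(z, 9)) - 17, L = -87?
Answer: -199/6150 ≈ -0.032358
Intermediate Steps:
Q(h, A) = 2*A**2 (Q(h, A) = A*(2*A) = 2*A**2)
l(a) = 28/41 - a/41 (l(a) = (a - 28)/(46 - 87) = (-28 + a)/(-41) = (-28 + a)*(-1/41) = 28/41 - a/41)
Z(z) = 150 (Z(z) = 2 + ((3 + 2*9**2) - 17) = 2 + ((3 + 2*81) - 17) = 2 + ((3 + 162) - 17) = 2 + (165 - 17) = 2 + 148 = 150)
l(227)/Z(-97) = (28/41 - 1/41*227)/150 = (28/41 - 227/41)*(1/150) = -199/41*1/150 = -199/6150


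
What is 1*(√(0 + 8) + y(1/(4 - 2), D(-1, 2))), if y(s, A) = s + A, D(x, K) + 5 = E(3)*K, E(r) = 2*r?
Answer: 15/2 + 2*√2 ≈ 10.328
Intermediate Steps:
D(x, K) = -5 + 6*K (D(x, K) = -5 + (2*3)*K = -5 + 6*K)
y(s, A) = A + s
1*(√(0 + 8) + y(1/(4 - 2), D(-1, 2))) = 1*(√(0 + 8) + ((-5 + 6*2) + 1/(4 - 2))) = 1*(√8 + ((-5 + 12) + 1/2)) = 1*(2*√2 + (7 + ½)) = 1*(2*√2 + 15/2) = 1*(15/2 + 2*√2) = 15/2 + 2*√2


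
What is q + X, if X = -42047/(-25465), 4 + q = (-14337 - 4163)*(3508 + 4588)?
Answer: -3814045899813/25465 ≈ -1.4978e+8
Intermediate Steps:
q = -149776004 (q = -4 + (-14337 - 4163)*(3508 + 4588) = -4 - 18500*8096 = -4 - 149776000 = -149776004)
X = 42047/25465 (X = -42047*(-1/25465) = 42047/25465 ≈ 1.6512)
q + X = -149776004 + 42047/25465 = -3814045899813/25465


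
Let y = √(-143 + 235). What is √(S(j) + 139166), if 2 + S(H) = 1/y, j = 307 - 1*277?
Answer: √(294471024 + 46*√23)/46 ≈ 373.05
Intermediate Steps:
y = 2*√23 (y = √92 = 2*√23 ≈ 9.5917)
j = 30 (j = 307 - 277 = 30)
S(H) = -2 + √23/46 (S(H) = -2 + 1/(2*√23) = -2 + √23/46)
√(S(j) + 139166) = √((-2 + √23/46) + 139166) = √(139164 + √23/46)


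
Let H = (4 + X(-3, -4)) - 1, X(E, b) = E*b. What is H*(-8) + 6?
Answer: -114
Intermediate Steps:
H = 15 (H = (4 - 3*(-4)) - 1 = (4 + 12) - 1 = 16 - 1 = 15)
H*(-8) + 6 = 15*(-8) + 6 = -120 + 6 = -114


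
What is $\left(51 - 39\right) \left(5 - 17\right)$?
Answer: $-144$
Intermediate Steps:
$\left(51 - 39\right) \left(5 - 17\right) = 12 \left(-12\right) = -144$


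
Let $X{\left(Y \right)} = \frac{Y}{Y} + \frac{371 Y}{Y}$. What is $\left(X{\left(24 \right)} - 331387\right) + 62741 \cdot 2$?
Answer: $-205533$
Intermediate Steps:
$X{\left(Y \right)} = 372$ ($X{\left(Y \right)} = 1 + 371 = 372$)
$\left(X{\left(24 \right)} - 331387\right) + 62741 \cdot 2 = \left(372 - 331387\right) + 62741 \cdot 2 = -331015 + 125482 = -205533$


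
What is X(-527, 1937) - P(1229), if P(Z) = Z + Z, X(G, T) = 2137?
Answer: -321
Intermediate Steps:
P(Z) = 2*Z
X(-527, 1937) - P(1229) = 2137 - 2*1229 = 2137 - 1*2458 = 2137 - 2458 = -321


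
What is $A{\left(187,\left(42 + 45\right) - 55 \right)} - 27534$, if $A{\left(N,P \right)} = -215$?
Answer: $-27749$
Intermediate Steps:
$A{\left(187,\left(42 + 45\right) - 55 \right)} - 27534 = -215 - 27534 = -27749$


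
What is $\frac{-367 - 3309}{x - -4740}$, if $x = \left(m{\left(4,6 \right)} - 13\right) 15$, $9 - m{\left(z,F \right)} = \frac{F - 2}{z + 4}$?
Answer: $- \frac{7352}{9345} \approx -0.78673$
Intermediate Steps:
$m{\left(z,F \right)} = 9 - \frac{-2 + F}{4 + z}$ ($m{\left(z,F \right)} = 9 - \frac{F - 2}{z + 4} = 9 - \frac{-2 + F}{4 + z}$)
$x = - \frac{135}{2}$ ($x = \left(\frac{38 - 6 + 9 \cdot 4}{4 + 4} - 13\right) 15 = \left(\frac{38 - 6 + 36}{8} - 13\right) 15 = \left(\frac{1}{8} \cdot 68 - 13\right) 15 = \left(\frac{17}{2} - 13\right) 15 = \left(- \frac{9}{2}\right) 15 = - \frac{135}{2} \approx -67.5$)
$\frac{-367 - 3309}{x - -4740} = \frac{-367 - 3309}{- \frac{135}{2} - -4740} = - \frac{3676}{- \frac{135}{2} + 4740} = - \frac{3676}{\frac{9345}{2}} = \left(-3676\right) \frac{2}{9345} = - \frac{7352}{9345}$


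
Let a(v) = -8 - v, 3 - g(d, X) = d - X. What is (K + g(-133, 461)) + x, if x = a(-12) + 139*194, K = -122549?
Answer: -94982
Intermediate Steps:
g(d, X) = 3 + X - d (g(d, X) = 3 - (d - X) = 3 + (X - d) = 3 + X - d)
x = 26970 (x = (-8 - 1*(-12)) + 139*194 = (-8 + 12) + 26966 = 4 + 26966 = 26970)
(K + g(-133, 461)) + x = (-122549 + (3 + 461 - 1*(-133))) + 26970 = (-122549 + (3 + 461 + 133)) + 26970 = (-122549 + 597) + 26970 = -121952 + 26970 = -94982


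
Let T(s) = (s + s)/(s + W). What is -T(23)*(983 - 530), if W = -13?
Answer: -10419/5 ≈ -2083.8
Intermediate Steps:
T(s) = 2*s/(-13 + s) (T(s) = (s + s)/(s - 13) = (2*s)/(-13 + s) = 2*s/(-13 + s))
-T(23)*(983 - 530) = -2*23/(-13 + 23)*(983 - 530) = -2*23/10*453 = -2*23*(⅒)*453 = -23*453/5 = -1*10419/5 = -10419/5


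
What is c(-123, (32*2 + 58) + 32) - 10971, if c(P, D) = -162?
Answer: -11133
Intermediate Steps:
c(-123, (32*2 + 58) + 32) - 10971 = -162 - 10971 = -11133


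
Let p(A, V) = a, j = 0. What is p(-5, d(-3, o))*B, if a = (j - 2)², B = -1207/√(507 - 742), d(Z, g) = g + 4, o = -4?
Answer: 4828*I*√235/235 ≈ 314.94*I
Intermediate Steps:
d(Z, g) = 4 + g
B = 1207*I*√235/235 (B = -1207*(-I*√235/235) = -(-1207)*I*√235/235 = 1207*I*√235/235 ≈ 78.736*I)
a = 4 (a = (0 - 2)² = (-2)² = 4)
p(A, V) = 4
p(-5, d(-3, o))*B = 4*(1207*I*√235/235) = 4828*I*√235/235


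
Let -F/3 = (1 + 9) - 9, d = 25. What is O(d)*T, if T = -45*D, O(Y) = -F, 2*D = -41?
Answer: 5535/2 ≈ 2767.5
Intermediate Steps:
D = -41/2 (D = (½)*(-41) = -41/2 ≈ -20.500)
F = -3 (F = -3*((1 + 9) - 9) = -3*(10 - 9) = -3*1 = -3)
O(Y) = 3 (O(Y) = -1*(-3) = 3)
T = 1845/2 (T = -45*(-41/2) = 1845/2 ≈ 922.50)
O(d)*T = 3*(1845/2) = 5535/2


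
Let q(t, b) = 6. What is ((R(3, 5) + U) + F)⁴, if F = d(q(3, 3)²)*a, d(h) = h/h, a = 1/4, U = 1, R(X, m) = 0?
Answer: 625/256 ≈ 2.4414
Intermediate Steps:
a = ¼ ≈ 0.25000
d(h) = 1
F = ¼ (F = 1*(¼) = ¼ ≈ 0.25000)
((R(3, 5) + U) + F)⁴ = ((0 + 1) + ¼)⁴ = (1 + ¼)⁴ = (5/4)⁴ = 625/256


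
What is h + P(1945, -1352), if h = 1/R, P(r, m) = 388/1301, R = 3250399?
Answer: 1261156113/4228769099 ≈ 0.29823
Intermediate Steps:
P(r, m) = 388/1301 (P(r, m) = 388*(1/1301) = 388/1301)
h = 1/3250399 ≈ 3.0765e-7
h + P(1945, -1352) = 1/3250399 + 388/1301 = 1261156113/4228769099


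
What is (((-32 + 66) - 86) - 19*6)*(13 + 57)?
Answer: -11620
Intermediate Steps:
(((-32 + 66) - 86) - 19*6)*(13 + 57) = ((34 - 86) - 114)*70 = (-52 - 114)*70 = -166*70 = -11620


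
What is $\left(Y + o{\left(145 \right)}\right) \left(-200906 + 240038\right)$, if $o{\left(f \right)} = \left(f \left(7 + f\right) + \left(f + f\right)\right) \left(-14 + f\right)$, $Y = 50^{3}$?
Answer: $119361600360$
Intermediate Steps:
$Y = 125000$
$o{\left(f \right)} = \left(-14 + f\right) \left(2 f + f \left(7 + f\right)\right)$ ($o{\left(f \right)} = \left(f \left(7 + f\right) + 2 f\right) \left(-14 + f\right) = \left(2 f + f \left(7 + f\right)\right) \left(-14 + f\right) = \left(-14 + f\right) \left(2 f + f \left(7 + f\right)\right)$)
$\left(Y + o{\left(145 \right)}\right) \left(-200906 + 240038\right) = \left(125000 + 145 \left(-126 + 145^{2} - 725\right)\right) \left(-200906 + 240038\right) = \left(125000 + 145 \left(-126 + 21025 - 725\right)\right) 39132 = \left(125000 + 145 \cdot 20174\right) 39132 = \left(125000 + 2925230\right) 39132 = 3050230 \cdot 39132 = 119361600360$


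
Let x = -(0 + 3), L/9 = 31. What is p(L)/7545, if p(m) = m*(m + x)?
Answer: 25668/2515 ≈ 10.206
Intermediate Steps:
L = 279 (L = 9*31 = 279)
x = -3 (x = -1*3 = -3)
p(m) = m*(-3 + m) (p(m) = m*(m - 3) = m*(-3 + m))
p(L)/7545 = (279*(-3 + 279))/7545 = (279*276)*(1/7545) = 77004*(1/7545) = 25668/2515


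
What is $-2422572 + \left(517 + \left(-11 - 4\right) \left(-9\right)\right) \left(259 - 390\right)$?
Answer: $-2507984$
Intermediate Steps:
$-2422572 + \left(517 + \left(-11 - 4\right) \left(-9\right)\right) \left(259 - 390\right) = -2422572 + \left(517 - -135\right) \left(259 - 390\right) = -2422572 + \left(517 + 135\right) \left(-131\right) = -2422572 + 652 \left(-131\right) = -2422572 - 85412 = -2507984$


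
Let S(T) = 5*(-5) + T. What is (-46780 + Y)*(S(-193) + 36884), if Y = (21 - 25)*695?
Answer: -1817166960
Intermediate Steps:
S(T) = -25 + T
Y = -2780 (Y = -4*695 = -2780)
(-46780 + Y)*(S(-193) + 36884) = (-46780 - 2780)*((-25 - 193) + 36884) = -49560*(-218 + 36884) = -49560*36666 = -1817166960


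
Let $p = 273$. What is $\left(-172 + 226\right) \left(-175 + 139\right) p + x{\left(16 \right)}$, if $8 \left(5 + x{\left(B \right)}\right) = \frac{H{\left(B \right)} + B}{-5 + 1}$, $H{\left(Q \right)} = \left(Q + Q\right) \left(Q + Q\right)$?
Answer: $- \frac{1061499}{2} \approx -5.3075 \cdot 10^{5}$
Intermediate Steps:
$H{\left(Q \right)} = 4 Q^{2}$ ($H{\left(Q \right)} = 2 Q 2 Q = 4 Q^{2}$)
$x{\left(B \right)} = -5 - \frac{B^{2}}{8} - \frac{B}{32}$ ($x{\left(B \right)} = -5 + \frac{\left(4 B^{2} + B\right) \frac{1}{-5 + 1}}{8} = -5 + \frac{\left(B + 4 B^{2}\right) \frac{1}{-4}}{8} = -5 + \frac{\left(B + 4 B^{2}\right) \left(- \frac{1}{4}\right)}{8} = -5 + \frac{- B^{2} - \frac{B}{4}}{8} = -5 - \left(\frac{B^{2}}{8} + \frac{B}{32}\right) = -5 - \frac{B^{2}}{8} - \frac{B}{32}$)
$\left(-172 + 226\right) \left(-175 + 139\right) p + x{\left(16 \right)} = \left(-172 + 226\right) \left(-175 + 139\right) 273 - \left(\frac{11}{2} + 32\right) = 54 \left(-36\right) 273 - \frac{75}{2} = \left(-1944\right) 273 - \frac{75}{2} = -530712 - \frac{75}{2} = - \frac{1061499}{2}$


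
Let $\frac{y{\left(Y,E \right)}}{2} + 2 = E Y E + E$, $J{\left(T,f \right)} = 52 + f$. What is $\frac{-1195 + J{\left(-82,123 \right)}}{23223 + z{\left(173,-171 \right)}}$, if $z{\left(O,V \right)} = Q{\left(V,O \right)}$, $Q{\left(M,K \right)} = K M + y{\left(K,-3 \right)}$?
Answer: $\frac{255}{814} \approx 0.31327$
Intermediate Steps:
$y{\left(Y,E \right)} = -4 + 2 E + 2 Y E^{2}$ ($y{\left(Y,E \right)} = -4 + 2 \left(E Y E + E\right) = -4 + 2 \left(Y E^{2} + E\right) = -4 + 2 \left(E + Y E^{2}\right) = -4 + \left(2 E + 2 Y E^{2}\right) = -4 + 2 E + 2 Y E^{2}$)
$Q{\left(M,K \right)} = -10 + 18 K + K M$ ($Q{\left(M,K \right)} = K M + \left(-4 + 2 \left(-3\right) + 2 K \left(-3\right)^{2}\right) = K M - \left(10 - 2 K 9\right) = K M - \left(10 - 18 K\right) = K M + \left(-10 + 18 K\right) = -10 + 18 K + K M$)
$z{\left(O,V \right)} = -10 + 18 O + O V$
$\frac{-1195 + J{\left(-82,123 \right)}}{23223 + z{\left(173,-171 \right)}} = \frac{-1195 + \left(52 + 123\right)}{23223 + \left(-10 + 18 \cdot 173 + 173 \left(-171\right)\right)} = \frac{-1195 + 175}{23223 - 26479} = - \frac{1020}{23223 - 26479} = - \frac{1020}{-3256} = \left(-1020\right) \left(- \frac{1}{3256}\right) = \frac{255}{814}$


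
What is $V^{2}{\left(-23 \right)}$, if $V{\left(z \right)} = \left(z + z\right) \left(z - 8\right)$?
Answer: $2033476$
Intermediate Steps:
$V{\left(z \right)} = 2 z \left(-8 + z\right)$
$V^{2}{\left(-23 \right)} = \left(2 \left(-23\right) \left(-8 - 23\right)\right)^{2} = \left(2 \left(-23\right) \left(-31\right)\right)^{2} = 1426^{2} = 2033476$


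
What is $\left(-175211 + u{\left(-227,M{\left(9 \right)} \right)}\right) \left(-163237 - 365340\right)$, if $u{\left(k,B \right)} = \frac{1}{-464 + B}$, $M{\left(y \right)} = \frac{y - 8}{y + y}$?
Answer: $\frac{110486719522369}{1193} \approx 9.2612 \cdot 10^{10}$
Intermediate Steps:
$M{\left(y \right)} = \frac{-8 + y}{2 y}$
$\left(-175211 + u{\left(-227,M{\left(9 \right)} \right)}\right) \left(-163237 - 365340\right) = \left(-175211 + \frac{1}{-464 + \frac{-8 + 9}{2 \cdot 9}}\right) \left(-163237 - 365340\right) = \left(-175211 + \frac{1}{-464 + \frac{1}{2} \cdot \frac{1}{9} \cdot 1}\right) \left(-528577\right) = \left(-175211 + \frac{1}{-464 + \frac{1}{18}}\right) \left(-528577\right) = \left(-175211 + \frac{1}{- \frac{8351}{18}}\right) \left(-528577\right) = \left(-175211 - \frac{18}{8351}\right) \left(-528577\right) = \left(- \frac{1463187079}{8351}\right) \left(-528577\right) = \frac{110486719522369}{1193}$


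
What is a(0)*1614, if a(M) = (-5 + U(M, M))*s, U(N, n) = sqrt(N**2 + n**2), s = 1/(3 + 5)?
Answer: -4035/4 ≈ -1008.8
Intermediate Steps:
s = 1/8 ≈ 0.12500
a(M) = -5/8 + sqrt(2)*sqrt(M**2)/8 (a(M) = (-5 + sqrt(M**2 + M**2))*(1/8) = (-5 + sqrt(2*M**2))*(1/8) = (-5 + sqrt(2)*sqrt(M**2))*(1/8) = -5/8 + sqrt(2)*sqrt(M**2)/8)
a(0)*1614 = (-5/8 + sqrt(2)*sqrt(0**2)/8)*1614 = (-5/8 + sqrt(2)*sqrt(0)/8)*1614 = (-5/8 + (1/8)*sqrt(2)*0)*1614 = (-5/8 + 0)*1614 = -5/8*1614 = -4035/4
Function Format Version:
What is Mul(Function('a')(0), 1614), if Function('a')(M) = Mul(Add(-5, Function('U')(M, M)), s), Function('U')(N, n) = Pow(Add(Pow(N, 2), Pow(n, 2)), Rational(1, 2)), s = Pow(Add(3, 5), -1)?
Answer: Rational(-4035, 4) ≈ -1008.8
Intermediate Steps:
s = Rational(1, 8) (s = Pow(8, -1) = Rational(1, 8) ≈ 0.12500)
Function('a')(M) = Add(Rational(-5, 8), Mul(Rational(1, 8), Pow(2, Rational(1, 2)), Pow(Pow(M, 2), Rational(1, 2)))) (Function('a')(M) = Mul(Add(-5, Pow(Add(Pow(M, 2), Pow(M, 2)), Rational(1, 2))), Rational(1, 8)) = Mul(Add(-5, Pow(Mul(2, Pow(M, 2)), Rational(1, 2))), Rational(1, 8)) = Mul(Add(-5, Mul(Pow(2, Rational(1, 2)), Pow(Pow(M, 2), Rational(1, 2)))), Rational(1, 8)) = Add(Rational(-5, 8), Mul(Rational(1, 8), Pow(2, Rational(1, 2)), Pow(Pow(M, 2), Rational(1, 2)))))
Mul(Function('a')(0), 1614) = Mul(Add(Rational(-5, 8), Mul(Rational(1, 8), Pow(2, Rational(1, 2)), Pow(Pow(0, 2), Rational(1, 2)))), 1614) = Mul(Add(Rational(-5, 8), Mul(Rational(1, 8), Pow(2, Rational(1, 2)), Pow(0, Rational(1, 2)))), 1614) = Mul(Add(Rational(-5, 8), Mul(Rational(1, 8), Pow(2, Rational(1, 2)), 0)), 1614) = Mul(Add(Rational(-5, 8), 0), 1614) = Mul(Rational(-5, 8), 1614) = Rational(-4035, 4)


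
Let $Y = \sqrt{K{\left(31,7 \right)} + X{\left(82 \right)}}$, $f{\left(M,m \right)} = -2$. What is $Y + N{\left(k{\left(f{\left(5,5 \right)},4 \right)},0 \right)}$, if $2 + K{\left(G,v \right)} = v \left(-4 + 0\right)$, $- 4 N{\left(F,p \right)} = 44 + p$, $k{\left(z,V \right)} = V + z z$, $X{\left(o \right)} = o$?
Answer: $-11 + 2 \sqrt{13} \approx -3.7889$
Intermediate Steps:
$k{\left(z,V \right)} = V + z^{2}$
$N{\left(F,p \right)} = -11 - \frac{p}{4}$ ($N{\left(F,p \right)} = - \frac{44 + p}{4} = -11 - \frac{p}{4}$)
$K{\left(G,v \right)} = -2 - 4 v$ ($K{\left(G,v \right)} = -2 + v \left(-4 + 0\right) = -2 + v \left(-4\right) = -2 - 4 v$)
$Y = 2 \sqrt{13}$ ($Y = \sqrt{\left(-2 - 28\right) + 82} = \sqrt{-30 + 82} = \sqrt{52} = 2 \sqrt{13} \approx 7.2111$)
$Y + N{\left(k{\left(f{\left(5,5 \right)},4 \right)},0 \right)} = 2 \sqrt{13} - 11 = -11 + 2 \sqrt{13}$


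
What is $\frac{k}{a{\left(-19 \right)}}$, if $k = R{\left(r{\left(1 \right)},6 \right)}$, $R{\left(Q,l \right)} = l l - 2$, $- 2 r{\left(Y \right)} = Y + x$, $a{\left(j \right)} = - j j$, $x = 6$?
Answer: $- \frac{34}{361} \approx -0.094183$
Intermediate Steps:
$a{\left(j \right)} = - j^{2}$
$r{\left(Y \right)} = -3 - \frac{Y}{2}$ ($r{\left(Y \right)} = - \frac{Y + 6}{2} = - \frac{6 + Y}{2} = -3 - \frac{Y}{2}$)
$R{\left(Q,l \right)} = -2 + l^{2}$ ($R{\left(Q,l \right)} = l^{2} - 2 = -2 + l^{2}$)
$k = 34$ ($k = -2 + 6^{2} = -2 + 36 = 34$)
$\frac{k}{a{\left(-19 \right)}} = \frac{1}{\left(-1\right) \left(-19\right)^{2}} \cdot 34 = \frac{1}{\left(-1\right) 361} \cdot 34 = \frac{1}{-361} \cdot 34 = \left(- \frac{1}{361}\right) 34 = - \frac{34}{361}$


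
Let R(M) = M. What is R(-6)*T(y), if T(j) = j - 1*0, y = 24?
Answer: -144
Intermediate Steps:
T(j) = j (T(j) = j + 0 = j)
R(-6)*T(y) = -6*24 = -144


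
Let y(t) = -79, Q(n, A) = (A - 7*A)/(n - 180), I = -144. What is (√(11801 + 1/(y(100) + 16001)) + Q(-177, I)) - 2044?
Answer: -243524/119 + √2991672517206/15922 ≈ -1937.8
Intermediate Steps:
Q(n, A) = -6*A/(-180 + n) (Q(n, A) = (-6*A)/(-180 + n) = -6*A/(-180 + n))
(√(11801 + 1/(y(100) + 16001)) + Q(-177, I)) - 2044 = (√(11801 + 1/(-79 + 16001)) - 6*(-144)/(-180 - 177)) - 2044 = (√(11801 + 1/15922) - 6*(-144)/(-357)) - 2044 = (√(11801 + 1/15922) - 6*(-144)*(-1/357)) - 2044 = (√(187895523/15922) - 288/119) - 2044 = (√2991672517206/15922 - 288/119) - 2044 = (-288/119 + √2991672517206/15922) - 2044 = -243524/119 + √2991672517206/15922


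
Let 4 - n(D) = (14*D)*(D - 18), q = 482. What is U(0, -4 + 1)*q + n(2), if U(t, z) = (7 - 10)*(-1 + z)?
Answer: 6236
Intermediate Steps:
U(t, z) = 3 - 3*z (U(t, z) = -3*(-1 + z) = 3 - 3*z)
n(D) = 4 - 14*D*(-18 + D) (n(D) = 4 - 14*D*(D - 18) = 4 - 14*D*(-18 + D))
U(0, -4 + 1)*q + n(2) = (3 - 3*(-4 + 1))*482 + (4 - 14*2**2 + 252*2) = (3 - 3*(-3))*482 + (4 - 14*4 + 504) = (3 + 9)*482 + (4 - 56 + 504) = 12*482 + 452 = 5784 + 452 = 6236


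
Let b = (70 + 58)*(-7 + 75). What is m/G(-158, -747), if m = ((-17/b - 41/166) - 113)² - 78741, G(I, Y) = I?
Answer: 119037781928727/285333782528 ≈ 417.19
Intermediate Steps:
b = 8704 (b = 128*68 = 8704)
m = -119037781928727/1805910016 (m = ((-17/8704 - 41/166) - 113)² - 78741 = ((-17*1/8704 - 41*1/166) - 113)² - 78741 = ((-1/512 - 41/166) - 113)² - 78741 = (-10579/42496 - 113)² - 78741 = (-4812627/42496)² - 78741 = 23161378641129/1805910016 - 78741 = -119037781928727/1805910016 ≈ -65916.)
m/G(-158, -747) = -119037781928727/1805910016/(-158) = -119037781928727/1805910016*(-1/158) = 119037781928727/285333782528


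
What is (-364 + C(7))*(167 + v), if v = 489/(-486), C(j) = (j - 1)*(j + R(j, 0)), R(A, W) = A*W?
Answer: -4329451/81 ≈ -53450.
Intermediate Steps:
C(j) = j*(-1 + j) (C(j) = (j - 1)*(j + j*0) = (-1 + j)*(j + 0) = (-1 + j)*j = j*(-1 + j))
v = -163/162 (v = 489*(-1/486) = -163/162 ≈ -1.0062)
(-364 + C(7))*(167 + v) = (-364 + 7*(-1 + 7))*(167 - 163/162) = (-364 + 7*6)*(26891/162) = (-364 + 42)*(26891/162) = -322*26891/162 = -4329451/81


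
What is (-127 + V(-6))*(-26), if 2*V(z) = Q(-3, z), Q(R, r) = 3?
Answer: 3263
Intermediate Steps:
V(z) = 3/2 (V(z) = (1/2)*3 = 3/2)
(-127 + V(-6))*(-26) = (-127 + 3/2)*(-26) = -251/2*(-26) = 3263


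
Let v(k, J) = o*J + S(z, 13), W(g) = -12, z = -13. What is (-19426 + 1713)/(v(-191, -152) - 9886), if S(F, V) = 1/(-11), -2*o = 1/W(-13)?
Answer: 584529/326450 ≈ 1.7906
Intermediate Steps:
o = 1/24 (o = -½/(-12) = -½*(-1/12) = 1/24 ≈ 0.041667)
S(F, V) = -1/11
v(k, J) = -1/11 + J/24 (v(k, J) = J/24 - 1/11 = -1/11 + J/24)
(-19426 + 1713)/(v(-191, -152) - 9886) = (-19426 + 1713)/((-1/11 + (1/24)*(-152)) - 9886) = -17713/((-1/11 - 19/3) - 9886) = -17713/(-212/33 - 9886) = -17713/(-326450/33) = -17713*(-33/326450) = 584529/326450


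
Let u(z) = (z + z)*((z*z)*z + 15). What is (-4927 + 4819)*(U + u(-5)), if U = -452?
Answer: -69984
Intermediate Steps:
u(z) = 2*z*(15 + z**3) (u(z) = (2*z)*(z**2*z + 15) = (2*z)*(z**3 + 15) = (2*z)*(15 + z**3) = 2*z*(15 + z**3))
(-4927 + 4819)*(U + u(-5)) = (-4927 + 4819)*(-452 + 2*(-5)*(15 + (-5)**3)) = -108*(-452 + 2*(-5)*(15 - 125)) = -108*(-452 + 2*(-5)*(-110)) = -108*(-452 + 1100) = -108*648 = -69984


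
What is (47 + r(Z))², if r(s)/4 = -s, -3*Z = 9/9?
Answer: 21025/9 ≈ 2336.1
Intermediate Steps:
Z = -⅓ (Z = -3/9 = -⅓*1 = -⅓ ≈ -0.33333)
r(s) = -4*s (r(s) = 4*(-s) = -4*s)
(47 + r(Z))² = (47 - 4*(-⅓))² = (47 + 4/3)² = (145/3)² = 21025/9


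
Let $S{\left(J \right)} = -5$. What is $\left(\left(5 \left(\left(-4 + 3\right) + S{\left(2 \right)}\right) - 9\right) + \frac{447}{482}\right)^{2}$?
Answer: $\frac{336759201}{232324} \approx 1449.5$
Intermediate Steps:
$\left(\left(5 \left(\left(-4 + 3\right) + S{\left(2 \right)}\right) - 9\right) + \frac{447}{482}\right)^{2} = \left(\left(5 \left(\left(-4 + 3\right) - 5\right) - 9\right) + \frac{447}{482}\right)^{2} = \left(\left(5 \left(-1 - 5\right) - 9\right) + 447 \cdot \frac{1}{482}\right)^{2} = \left(\left(5 \left(-6\right) - 9\right) + \frac{447}{482}\right)^{2} = \left(\left(-30 - 9\right) + \frac{447}{482}\right)^{2} = \left(-39 + \frac{447}{482}\right)^{2} = \left(- \frac{18351}{482}\right)^{2} = \frac{336759201}{232324}$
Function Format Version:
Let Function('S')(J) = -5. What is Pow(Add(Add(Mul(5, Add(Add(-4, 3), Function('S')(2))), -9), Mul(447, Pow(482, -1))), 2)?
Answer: Rational(336759201, 232324) ≈ 1449.5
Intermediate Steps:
Pow(Add(Add(Mul(5, Add(Add(-4, 3), Function('S')(2))), -9), Mul(447, Pow(482, -1))), 2) = Pow(Add(Add(Mul(5, Add(Add(-4, 3), -5)), -9), Mul(447, Pow(482, -1))), 2) = Pow(Add(Add(Mul(5, Add(-1, -5)), -9), Mul(447, Rational(1, 482))), 2) = Pow(Add(Add(Mul(5, -6), -9), Rational(447, 482)), 2) = Pow(Add(Add(-30, -9), Rational(447, 482)), 2) = Pow(Add(-39, Rational(447, 482)), 2) = Pow(Rational(-18351, 482), 2) = Rational(336759201, 232324)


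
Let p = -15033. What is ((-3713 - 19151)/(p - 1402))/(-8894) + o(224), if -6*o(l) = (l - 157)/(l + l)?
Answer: -4927521031/196456364160 ≈ -0.025082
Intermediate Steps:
o(l) = -(-157 + l)/(12*l) (o(l) = -(l - 157)/(6*(l + l)) = -(-157 + l)/(6*(2*l)) = -(-157 + l)*1/(2*l)/6 = -(-157 + l)/(12*l))
((-3713 - 19151)/(p - 1402))/(-8894) + o(224) = ((-3713 - 19151)/(-15033 - 1402))/(-8894) + (1/12)*(157 - 1*224)/224 = -22864/(-16435)*(-1/8894) + (1/12)*(1/224)*(157 - 224) = -22864*(-1/16435)*(-1/8894) + (1/12)*(1/224)*(-67) = (22864/16435)*(-1/8894) - 67/2688 = -11432/73086445 - 67/2688 = -4927521031/196456364160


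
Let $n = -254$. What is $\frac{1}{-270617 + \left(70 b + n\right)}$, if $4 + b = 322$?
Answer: $- \frac{1}{248611} \approx -4.0223 \cdot 10^{-6}$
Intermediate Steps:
$b = 318$ ($b = -4 + 322 = 318$)
$\frac{1}{-270617 + \left(70 b + n\right)} = \frac{1}{-270617 + \left(70 \cdot 318 - 254\right)} = \frac{1}{-270617 + \left(22260 - 254\right)} = \frac{1}{-270617 + 22006} = \frac{1}{-248611} = - \frac{1}{248611}$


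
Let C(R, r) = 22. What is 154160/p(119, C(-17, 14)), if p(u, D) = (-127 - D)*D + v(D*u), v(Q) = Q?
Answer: -7708/33 ≈ -233.58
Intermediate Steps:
p(u, D) = D*u + D*(-127 - D) (p(u, D) = (-127 - D)*D + D*u = D*(-127 - D) + D*u = D*u + D*(-127 - D))
154160/p(119, C(-17, 14)) = 154160/((22*(-127 + 119 - 1*22))) = 154160/((22*(-127 + 119 - 22))) = 154160/((22*(-30))) = 154160/(-660) = 154160*(-1/660) = -7708/33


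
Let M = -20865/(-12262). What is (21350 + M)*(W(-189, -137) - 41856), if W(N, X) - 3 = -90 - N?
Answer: -5465902673505/6131 ≈ -8.9152e+8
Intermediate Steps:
W(N, X) = -87 - N (W(N, X) = 3 + (-90 - N) = -87 - N)
M = 20865/12262 (M = -20865*(-1/12262) = 20865/12262 ≈ 1.7016)
(21350 + M)*(W(-189, -137) - 41856) = (21350 + 20865/12262)*((-87 - 1*(-189)) - 41856) = 261814565*((-87 + 189) - 41856)/12262 = 261814565*(102 - 41856)/12262 = (261814565/12262)*(-41754) = -5465902673505/6131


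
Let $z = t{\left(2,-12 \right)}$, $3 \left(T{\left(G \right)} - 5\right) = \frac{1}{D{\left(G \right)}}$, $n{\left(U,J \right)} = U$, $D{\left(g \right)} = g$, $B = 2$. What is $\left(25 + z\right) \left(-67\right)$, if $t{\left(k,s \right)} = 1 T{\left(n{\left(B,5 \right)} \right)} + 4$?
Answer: $- \frac{13735}{6} \approx -2289.2$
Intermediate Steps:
$T{\left(G \right)} = 5 + \frac{1}{3 G}$
$t{\left(k,s \right)} = \frac{55}{6}$ ($t{\left(k,s \right)} = 1 \left(5 + \frac{1}{3 \cdot 2}\right) + 4 = 1 \left(5 + \frac{1}{3} \cdot \frac{1}{2}\right) + 4 = 1 \left(5 + \frac{1}{6}\right) + 4 = 1 \cdot \frac{31}{6} + 4 = \frac{31}{6} + 4 = \frac{55}{6}$)
$z = \frac{55}{6} \approx 9.1667$
$\left(25 + z\right) \left(-67\right) = \left(25 + \frac{55}{6}\right) \left(-67\right) = \frac{205}{6} \left(-67\right) = - \frac{13735}{6}$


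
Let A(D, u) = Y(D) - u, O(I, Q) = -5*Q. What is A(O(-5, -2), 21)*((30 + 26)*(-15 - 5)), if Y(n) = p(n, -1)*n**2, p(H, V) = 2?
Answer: -200480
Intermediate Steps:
Y(n) = 2*n**2
A(D, u) = -u + 2*D**2 (A(D, u) = 2*D**2 - u = -u + 2*D**2)
A(O(-5, -2), 21)*((30 + 26)*(-15 - 5)) = (-1*21 + 2*(-5*(-2))**2)*((30 + 26)*(-15 - 5)) = (-21 + 2*10**2)*(56*(-20)) = (-21 + 2*100)*(-1120) = (-21 + 200)*(-1120) = 179*(-1120) = -200480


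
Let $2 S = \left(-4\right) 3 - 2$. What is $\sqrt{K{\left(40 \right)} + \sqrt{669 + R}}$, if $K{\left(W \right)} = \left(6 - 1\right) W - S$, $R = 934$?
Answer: $\sqrt{207 + \sqrt{1603}} \approx 15.717$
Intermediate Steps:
$S = -7$ ($S = \frac{\left(-4\right) 3 - 2}{2} = \frac{-12 - 2}{2} = \frac{1}{2} \left(-14\right) = -7$)
$K{\left(W \right)} = 7 + 5 W$ ($K{\left(W \right)} = \left(6 - 1\right) W - -7 = 5 W + 7 = 7 + 5 W$)
$\sqrt{K{\left(40 \right)} + \sqrt{669 + R}} = \sqrt{\left(7 + 5 \cdot 40\right) + \sqrt{669 + 934}} = \sqrt{\left(7 + 200\right) + \sqrt{1603}} = \sqrt{207 + \sqrt{1603}}$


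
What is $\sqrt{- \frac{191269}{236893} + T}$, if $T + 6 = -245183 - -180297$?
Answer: $\frac{45 i \sqrt{1798357337669}}{236893} \approx 254.74 i$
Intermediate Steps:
$T = -64892$ ($T = -6 - 64886 = -64892$)
$\sqrt{- \frac{191269}{236893} + T} = \sqrt{- \frac{191269}{236893} - 64892} = \sqrt{- \frac{15372651825}{236893}} = \frac{45 i \sqrt{1798357337669}}{236893}$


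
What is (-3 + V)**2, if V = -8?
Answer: 121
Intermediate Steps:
(-3 + V)**2 = (-3 - 8)**2 = (-11)**2 = 121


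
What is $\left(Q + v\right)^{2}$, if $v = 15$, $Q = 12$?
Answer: $729$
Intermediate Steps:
$\left(Q + v\right)^{2} = \left(12 + 15\right)^{2} = 27^{2} = 729$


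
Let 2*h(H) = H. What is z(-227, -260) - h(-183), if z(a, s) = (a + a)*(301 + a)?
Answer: -67009/2 ≈ -33505.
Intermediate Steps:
z(a, s) = 2*a*(301 + a) (z(a, s) = (2*a)*(301 + a) = 2*a*(301 + a))
h(H) = H/2
z(-227, -260) - h(-183) = 2*(-227)*(301 - 227) - (-183)/2 = 2*(-227)*74 - 1*(-183/2) = -33596 + 183/2 = -67009/2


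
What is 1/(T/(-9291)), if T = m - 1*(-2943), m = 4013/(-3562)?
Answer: -33094542/10478953 ≈ -3.1582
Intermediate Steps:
m = -4013/3562 (m = 4013*(-1/3562) = -4013/3562 ≈ -1.1266)
T = 10478953/3562 (T = -4013/3562 - 1*(-2943) = -4013/3562 + 2943 = 10478953/3562 ≈ 2941.9)
1/(T/(-9291)) = 1/((10478953/3562)/(-9291)) = 1/((10478953/3562)*(-1/9291)) = 1/(-10478953/33094542) = -33094542/10478953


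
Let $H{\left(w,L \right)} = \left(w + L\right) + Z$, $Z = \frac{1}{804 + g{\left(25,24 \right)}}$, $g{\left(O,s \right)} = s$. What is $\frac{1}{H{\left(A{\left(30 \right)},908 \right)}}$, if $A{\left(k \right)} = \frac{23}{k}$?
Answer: $\frac{4140}{3762299} \approx 0.0011004$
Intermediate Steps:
$Z = \frac{1}{828}$ ($Z = \frac{1}{804 + 24} = \frac{1}{828} \approx 0.0012077$)
$H{\left(w,L \right)} = \frac{1}{828} + L + w$ ($H{\left(w,L \right)} = \left(w + L\right) + \frac{1}{828} = \left(L + w\right) + \frac{1}{828} = \frac{1}{828} + L + w$)
$\frac{1}{H{\left(A{\left(30 \right)},908 \right)}} = \frac{1}{\frac{1}{828} + 908 + \frac{23}{30}} = \frac{1}{\frac{3762299}{4140}} = \frac{4140}{3762299}$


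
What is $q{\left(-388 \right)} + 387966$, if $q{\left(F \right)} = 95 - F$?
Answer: $388449$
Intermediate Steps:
$q{\left(-388 \right)} + 387966 = \left(95 - -388\right) + 387966 = \left(95 + 388\right) + 387966 = 483 + 387966 = 388449$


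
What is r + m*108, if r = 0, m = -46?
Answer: -4968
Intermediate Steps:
r + m*108 = 0 - 46*108 = 0 - 4968 = -4968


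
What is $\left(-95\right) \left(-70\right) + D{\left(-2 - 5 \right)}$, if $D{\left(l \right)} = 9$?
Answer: $6659$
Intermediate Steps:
$\left(-95\right) \left(-70\right) + D{\left(-2 - 5 \right)} = \left(-95\right) \left(-70\right) + 9 = 6650 + 9 = 6659$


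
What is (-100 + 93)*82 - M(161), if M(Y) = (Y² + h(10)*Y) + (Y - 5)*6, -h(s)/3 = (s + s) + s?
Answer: -12941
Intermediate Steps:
h(s) = -9*s (h(s) = -3*((s + s) + s) = -3*(2*s + s) = -9*s)
M(Y) = -30 + Y² - 84*Y (M(Y) = (Y² + (-9*10)*Y) + (Y - 5)*6 = (Y² - 90*Y) + (-5 + Y)*6 = (Y² - 90*Y) + (-30 + 6*Y) = -30 + Y² - 84*Y)
(-100 + 93)*82 - M(161) = (-100 + 93)*82 - (-30 + 161² - 84*161) = -7*82 - (-30 + 25921 - 13524) = -574 - 1*12367 = -574 - 12367 = -12941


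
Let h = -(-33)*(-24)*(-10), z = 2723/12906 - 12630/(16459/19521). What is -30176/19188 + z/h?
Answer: -75760144616479/21870748167840 ≈ -3.4640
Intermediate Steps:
z = -3181932450523/212419854 (z = 2723*(1/12906) - 12630/(16459*(1/19521)) = 2723/12906 - 12630/16459/19521 = 2723/12906 - 12630*19521/16459 = 2723/12906 - 246550230/16459 = -3181932450523/212419854 ≈ -14979.)
h = 7920 (h = -33*24*(-10) = -792*(-10) = 7920)
-30176/19188 + z/h = -30176/19188 - 3181932450523/212419854/7920 = -30176*1/19188 - 3181932450523/212419854*1/7920 = -184/117 - 3181932450523/1682365243680 = -75760144616479/21870748167840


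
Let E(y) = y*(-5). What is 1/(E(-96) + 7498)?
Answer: 1/7978 ≈ 0.00012534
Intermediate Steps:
E(y) = -5*y
1/(E(-96) + 7498) = 1/(-5*(-96) + 7498) = 1/(480 + 7498) = 1/7978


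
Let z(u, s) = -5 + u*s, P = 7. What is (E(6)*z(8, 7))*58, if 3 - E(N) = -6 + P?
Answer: 5916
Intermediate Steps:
E(N) = 2 (E(N) = 3 - (-6 + 7) = 3 - 1*1 = 3 - 1 = 2)
z(u, s) = -5 + s*u
(E(6)*z(8, 7))*58 = (2*(-5 + 7*8))*58 = (2*(-5 + 56))*58 = (2*51)*58 = 102*58 = 5916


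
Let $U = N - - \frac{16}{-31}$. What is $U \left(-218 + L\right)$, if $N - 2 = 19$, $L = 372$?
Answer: $\frac{97790}{31} \approx 3154.5$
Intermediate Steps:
$N = 21$ ($N = 2 + 19 = 21$)
$U = \frac{635}{31}$ ($U = 21 - - \frac{16}{-31} = 21 - \left(-16\right) \left(- \frac{1}{31}\right) = 21 - \frac{16}{31} = \frac{635}{31} \approx 20.484$)
$U \left(-218 + L\right) = \frac{635 \left(-218 + 372\right)}{31} = \frac{635}{31} \cdot 154 = \frac{97790}{31}$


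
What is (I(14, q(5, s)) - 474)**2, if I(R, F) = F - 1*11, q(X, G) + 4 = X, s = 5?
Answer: 234256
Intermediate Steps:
q(X, G) = -4 + X
I(R, F) = -11 + F (I(R, F) = F - 11 = -11 + F)
(I(14, q(5, s)) - 474)**2 = ((-11 + (-4 + 5)) - 474)**2 = ((-11 + 1) - 474)**2 = (-10 - 474)**2 = (-484)**2 = 234256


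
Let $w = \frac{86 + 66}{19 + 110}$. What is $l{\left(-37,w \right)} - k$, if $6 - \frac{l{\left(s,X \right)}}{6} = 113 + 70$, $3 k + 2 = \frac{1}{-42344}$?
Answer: $- \frac{134823295}{127032} \approx -1061.3$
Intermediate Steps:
$k = - \frac{84689}{127032}$ ($k = - \frac{2}{3} + \frac{1}{3 \left(-42344\right)} = - \frac{2}{3} + \frac{1}{3} \left(- \frac{1}{42344}\right) = - \frac{2}{3} - \frac{1}{127032} = - \frac{84689}{127032} \approx -0.66667$)
$w = \frac{152}{129} \approx 1.1783$
$l{\left(s,X \right)} = -1062$ ($l{\left(s,X \right)} = 36 - 6 \left(113 + 70\right) = 36 - 1098 = -1062$)
$l{\left(-37,w \right)} - k = -1062 - - \frac{84689}{127032} = -1062 + \frac{84689}{127032} = - \frac{134823295}{127032}$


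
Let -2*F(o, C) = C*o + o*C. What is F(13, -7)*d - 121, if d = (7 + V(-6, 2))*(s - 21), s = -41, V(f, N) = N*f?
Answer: 28089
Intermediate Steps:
F(o, C) = -C*o (F(o, C) = -(C*o + o*C)/2 = -(C*o + C*o)/2 = -C*o)
d = 310 (d = (7 + 2*(-6))*(-41 - 21) = (7 - 12)*(-62) = -5*(-62) = 310)
F(13, -7)*d - 121 = -1*(-7)*13*310 - 121 = 91*310 - 121 = 28210 - 121 = 28089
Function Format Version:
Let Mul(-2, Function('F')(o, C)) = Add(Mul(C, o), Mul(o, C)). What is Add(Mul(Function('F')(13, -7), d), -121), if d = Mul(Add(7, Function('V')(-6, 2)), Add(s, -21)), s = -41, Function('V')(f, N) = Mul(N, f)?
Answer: 28089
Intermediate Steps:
Function('F')(o, C) = Mul(-1, C, o) (Function('F')(o, C) = Mul(Rational(-1, 2), Add(Mul(C, o), Mul(o, C))) = Mul(Rational(-1, 2), Add(Mul(C, o), Mul(C, o))) = Mul(Rational(-1, 2), Mul(2, C, o)) = Mul(-1, C, o))
d = 310 (d = Mul(Add(7, Mul(2, -6)), Add(-41, -21)) = Mul(Add(7, -12), -62) = Mul(-5, -62) = 310)
Add(Mul(Function('F')(13, -7), d), -121) = Add(Mul(Mul(-1, -7, 13), 310), -121) = Add(Mul(91, 310), -121) = Add(28210, -121) = 28089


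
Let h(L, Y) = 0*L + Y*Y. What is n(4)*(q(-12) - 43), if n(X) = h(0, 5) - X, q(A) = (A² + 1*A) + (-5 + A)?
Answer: 1512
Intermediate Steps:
h(L, Y) = Y² (h(L, Y) = 0 + Y² = Y²)
q(A) = -5 + A² + 2*A (q(A) = (A² + A) + (-5 + A) = (A + A²) + (-5 + A) = -5 + A² + 2*A)
n(X) = 25 - X (n(X) = 5² - X = 25 - X)
n(4)*(q(-12) - 43) = (25 - 1*4)*((-5 + (-12)² + 2*(-12)) - 43) = (25 - 4)*((-5 + 144 - 24) - 43) = 21*(115 - 43) = 21*72 = 1512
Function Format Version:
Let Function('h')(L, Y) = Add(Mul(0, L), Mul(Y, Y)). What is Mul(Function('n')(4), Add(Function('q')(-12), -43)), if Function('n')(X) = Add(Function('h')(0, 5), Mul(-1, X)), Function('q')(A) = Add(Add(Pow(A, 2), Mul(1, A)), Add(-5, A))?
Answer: 1512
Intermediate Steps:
Function('h')(L, Y) = Pow(Y, 2) (Function('h')(L, Y) = Add(0, Pow(Y, 2)) = Pow(Y, 2))
Function('q')(A) = Add(-5, Pow(A, 2), Mul(2, A)) (Function('q')(A) = Add(Add(Pow(A, 2), A), Add(-5, A)) = Add(Add(A, Pow(A, 2)), Add(-5, A)) = Add(-5, Pow(A, 2), Mul(2, A)))
Function('n')(X) = Add(25, Mul(-1, X)) (Function('n')(X) = Add(Pow(5, 2), Mul(-1, X)) = Add(25, Mul(-1, X)))
Mul(Function('n')(4), Add(Function('q')(-12), -43)) = Mul(Add(25, Mul(-1, 4)), Add(Add(-5, Pow(-12, 2), Mul(2, -12)), -43)) = Mul(Add(25, -4), Add(Add(-5, 144, -24), -43)) = Mul(21, Add(115, -43)) = Mul(21, 72) = 1512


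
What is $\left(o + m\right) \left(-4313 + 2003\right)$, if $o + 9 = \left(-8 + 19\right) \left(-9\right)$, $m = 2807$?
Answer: $-6234690$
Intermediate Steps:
$o = -108$ ($o = -9 + \left(-8 + 19\right) \left(-9\right) = -9 + 11 \left(-9\right) = -9 - 99 = -108$)
$\left(o + m\right) \left(-4313 + 2003\right) = \left(-108 + 2807\right) \left(-4313 + 2003\right) = 2699 \left(-2310\right) = -6234690$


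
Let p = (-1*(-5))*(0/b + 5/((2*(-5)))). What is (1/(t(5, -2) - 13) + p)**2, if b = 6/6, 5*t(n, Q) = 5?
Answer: 961/144 ≈ 6.6736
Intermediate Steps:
t(n, Q) = 1 (t(n, Q) = (1/5)*5 = 1)
b = 1 (b = 6*(1/6) = 1)
p = -5/2 (p = (-1*(-5))*(0/1 + 5/((2*(-5)))) = 5*(0*1 + 5/(-10)) = 5*(0 + 5*(-1/10)) = 5*(0 - 1/2) = 5*(-1/2) = -5/2 ≈ -2.5000)
(1/(t(5, -2) - 13) + p)**2 = (1/(1 - 13) - 5/2)**2 = (1/(-12) - 5/2)**2 = (-1/12 - 5/2)**2 = (-31/12)**2 = 961/144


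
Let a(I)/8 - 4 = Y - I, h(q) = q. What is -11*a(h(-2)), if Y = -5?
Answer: -88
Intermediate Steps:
a(I) = -8 - 8*I (a(I) = 32 + 8*(-5 - I) = 32 + (-40 - 8*I) = -8 - 8*I)
-11*a(h(-2)) = -11*(-8 - 8*(-2)) = -11*(-8 + 16) = -11*8 = -88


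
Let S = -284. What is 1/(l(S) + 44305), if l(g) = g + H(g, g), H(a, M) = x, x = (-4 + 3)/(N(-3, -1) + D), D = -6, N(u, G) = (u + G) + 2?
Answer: 8/352169 ≈ 2.2716e-5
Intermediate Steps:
N(u, G) = 2 + G + u (N(u, G) = (G + u) + 2 = 2 + G + u)
x = ⅛ (x = (-4 + 3)/((2 - 1 - 3) - 6) = -1/(-2 - 6) = -1/(-8) = -1*(-⅛) = ⅛ ≈ 0.12500)
H(a, M) = ⅛
l(g) = ⅛ + g (l(g) = g + ⅛ = ⅛ + g)
1/(l(S) + 44305) = 1/((⅛ - 284) + 44305) = 1/(-2271/8 + 44305) = 1/(352169/8) = 8/352169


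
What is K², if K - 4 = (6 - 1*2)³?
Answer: 4624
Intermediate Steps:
K = 68 (K = 4 + (6 - 1*2)³ = 4 + (6 - 2)³ = 4 + 4³ = 4 + 64 = 68)
K² = 68² = 4624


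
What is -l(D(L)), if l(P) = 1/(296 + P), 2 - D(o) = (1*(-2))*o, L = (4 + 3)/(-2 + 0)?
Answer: -1/291 ≈ -0.0034364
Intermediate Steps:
L = -7/2 (L = 7/(-2) = 7*(-½) = -7/2 ≈ -3.5000)
D(o) = 2 + 2*o (D(o) = 2 - 1*(-2)*o = 2 - (-2)*o = 2 + 2*o)
-l(D(L)) = -1/(296 + (2 + 2*(-7/2))) = -1/(296 + (2 - 7)) = -1/(296 - 5) = -1/291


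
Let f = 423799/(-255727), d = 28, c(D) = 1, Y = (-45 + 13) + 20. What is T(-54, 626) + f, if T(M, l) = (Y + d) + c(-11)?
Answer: 83480/5441 ≈ 15.343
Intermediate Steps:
Y = -12 (Y = -32 + 20 = -12)
f = -9017/5441 (f = 423799*(-1/255727) = -9017/5441 ≈ -1.6572)
T(M, l) = 17 (T(M, l) = (-12 + 28) + 1 = 16 + 1 = 17)
T(-54, 626) + f = 17 - 9017/5441 = 83480/5441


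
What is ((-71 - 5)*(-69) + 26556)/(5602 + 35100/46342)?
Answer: 184209450/32455373 ≈ 5.6758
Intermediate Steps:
((-71 - 5)*(-69) + 26556)/(5602 + 35100/46342) = (-76*(-69) + 26556)/(5602 + 35100*(1/46342)) = (5244 + 26556)/(5602 + 17550/23171) = 31800/(129821492/23171) = 31800*(23171/129821492) = 184209450/32455373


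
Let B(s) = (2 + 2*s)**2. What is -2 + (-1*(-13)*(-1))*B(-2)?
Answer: -54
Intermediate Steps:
-2 + (-1*(-13)*(-1))*B(-2) = -2 + (-1*(-13)*(-1))*(4*(1 - 2)**2) = -2 + (13*(-1))*(4*(-1)**2) = -2 - 52 = -54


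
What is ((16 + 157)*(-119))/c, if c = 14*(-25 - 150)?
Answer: 2941/350 ≈ 8.4029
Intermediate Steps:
c = -2450 (c = 14*(-175) = -2450)
((16 + 157)*(-119))/c = ((16 + 157)*(-119))/(-2450) = (173*(-119))*(-1/2450) = -20587*(-1/2450) = 2941/350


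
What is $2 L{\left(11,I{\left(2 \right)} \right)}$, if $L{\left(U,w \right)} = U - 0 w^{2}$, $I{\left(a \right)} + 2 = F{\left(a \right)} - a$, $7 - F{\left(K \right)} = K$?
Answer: $22$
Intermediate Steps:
$F{\left(K \right)} = 7 - K$
$I{\left(a \right)} = 5 - 2 a$ ($I{\left(a \right)} = -2 - \left(-7 + 2 a\right) = 5 - 2 a$)
$L{\left(U,w \right)} = U$ ($L{\left(U,w \right)} = U - 0 = U + 0 = U$)
$2 L{\left(11,I{\left(2 \right)} \right)} = 2 \cdot 11 = 22$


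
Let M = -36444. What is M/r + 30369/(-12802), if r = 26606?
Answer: -637276851/170305006 ≈ -3.7420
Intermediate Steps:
M/r + 30369/(-12802) = -36444/26606 + 30369/(-12802) = -36444*1/26606 + 30369*(-1/12802) = -18222/13303 - 30369/12802 = -637276851/170305006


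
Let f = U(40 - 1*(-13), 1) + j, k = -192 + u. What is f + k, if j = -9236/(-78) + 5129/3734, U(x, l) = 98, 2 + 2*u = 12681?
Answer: 463475413/72813 ≈ 6365.3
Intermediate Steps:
u = 12679/2 (u = -1 + (1/2)*12681 = -1 + 12681/2 = 12679/2 ≈ 6339.5)
j = 17443643/145626 (j = -9236*(-1/78) + 5129*(1/3734) = 4618/39 + 5129/3734 = 17443643/145626 ≈ 119.78)
k = 12295/2 (k = -192 + 12679/2 = 12295/2 ≈ 6147.5)
f = 31714991/145626 (f = 98 + 17443643/145626 = 31714991/145626 ≈ 217.78)
f + k = 31714991/145626 + 12295/2 = 463475413/72813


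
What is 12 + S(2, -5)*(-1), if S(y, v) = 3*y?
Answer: 6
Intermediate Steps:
12 + S(2, -5)*(-1) = 12 + (3*2)*(-1) = 12 + 6*(-1) = 12 - 6 = 6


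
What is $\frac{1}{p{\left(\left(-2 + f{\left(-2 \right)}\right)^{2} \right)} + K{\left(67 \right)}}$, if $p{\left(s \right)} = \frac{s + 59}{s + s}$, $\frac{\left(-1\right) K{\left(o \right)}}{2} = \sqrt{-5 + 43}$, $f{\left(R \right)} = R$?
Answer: $- \frac{2400}{150023} - \frac{2048 \sqrt{38}}{150023} \approx -0.10015$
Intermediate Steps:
$K{\left(o \right)} = - 2 \sqrt{38}$ ($K{\left(o \right)} = - 2 \sqrt{-5 + 43} = - 2 \sqrt{38}$)
$p{\left(s \right)} = \frac{59 + s}{2 s}$
$\frac{1}{p{\left(\left(-2 + f{\left(-2 \right)}\right)^{2} \right)} + K{\left(67 \right)}} = \frac{1}{\frac{59 + \left(-2 - 2\right)^{2}}{2 \left(-2 - 2\right)^{2}} - 2 \sqrt{38}} = \frac{1}{\frac{59 + \left(-4\right)^{2}}{2 \left(-4\right)^{2}} - 2 \sqrt{38}} = \frac{1}{\frac{59 + 16}{2 \cdot 16} - 2 \sqrt{38}} = \frac{1}{\frac{1}{2} \cdot \frac{1}{16} \cdot 75 - 2 \sqrt{38}} = \frac{1}{\frac{75}{32} - 2 \sqrt{38}}$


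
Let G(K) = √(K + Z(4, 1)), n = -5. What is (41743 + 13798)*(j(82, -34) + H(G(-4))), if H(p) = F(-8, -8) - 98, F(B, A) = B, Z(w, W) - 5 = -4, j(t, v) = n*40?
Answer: -16995546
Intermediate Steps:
j(t, v) = -200 (j(t, v) = -5*40 = -200)
Z(w, W) = 1 (Z(w, W) = 5 - 4 = 1)
G(K) = √(1 + K) (G(K) = √(K + 1) = √(1 + K))
H(p) = -106 (H(p) = -8 - 98 = -106)
(41743 + 13798)*(j(82, -34) + H(G(-4))) = (41743 + 13798)*(-200 - 106) = 55541*(-306) = -16995546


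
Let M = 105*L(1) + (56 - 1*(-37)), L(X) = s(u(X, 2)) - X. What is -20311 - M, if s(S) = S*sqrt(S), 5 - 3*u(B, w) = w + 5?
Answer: -20299 + 70*I*sqrt(6)/3 ≈ -20299.0 + 57.155*I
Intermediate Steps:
u(B, w) = -w/3 (u(B, w) = 5/3 - (w + 5)/3 = 5/3 - (5 + w)/3 = 5/3 + (-5/3 - w/3) = -w/3)
s(S) = S**(3/2)
L(X) = -X - 2*I*sqrt(6)/9 (L(X) = (-1/3*2)**(3/2) - X = (-2/3)**(3/2) - X = -2*I*sqrt(6)/9 - X = -X - 2*I*sqrt(6)/9)
M = -12 - 70*I*sqrt(6)/3 (M = 105*(-1*1 - 2*I*sqrt(6)/9) + (56 - 1*(-37)) = 105*(-1 - 2*I*sqrt(6)/9) + (56 + 37) = (-105 - 70*I*sqrt(6)/3) + 93 = -12 - 70*I*sqrt(6)/3 ≈ -12.0 - 57.155*I)
-20311 - M = -20311 - (-12 - 70*I*sqrt(6)/3) = -20311 + (12 + 70*I*sqrt(6)/3) = -20299 + 70*I*sqrt(6)/3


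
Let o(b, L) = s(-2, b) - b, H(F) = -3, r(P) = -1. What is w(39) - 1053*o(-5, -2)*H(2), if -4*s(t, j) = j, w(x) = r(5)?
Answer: 78971/4 ≈ 19743.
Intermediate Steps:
w(x) = -1
s(t, j) = -j/4
o(b, L) = -5*b/4 (o(b, L) = -b/4 - b = -5*b/4)
w(39) - 1053*o(-5, -2)*H(2) = -1 - 1053*(-5/4*(-5))*(-3) = -1 - 26325*(-3)/4 = -1 - 1053*(-75/4) = -1 + 78975/4 = 78971/4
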